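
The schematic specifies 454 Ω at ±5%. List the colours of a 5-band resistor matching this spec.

yellow, green, yellow, black, gold

454 Ω = 454 × 10^0.
4 → yellow
5 → green
4 → yellow
Multiplier 10^0 → black.
±5% tolerance → gold.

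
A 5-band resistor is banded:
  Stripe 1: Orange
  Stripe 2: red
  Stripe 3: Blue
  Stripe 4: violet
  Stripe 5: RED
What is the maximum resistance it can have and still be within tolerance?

3325200000 Ω

Orange → 3 (first significant figure)
Red → 2 (second significant figure)
Blue → 6 (third significant figure)
Violet → ×10^7 multiplier
Red → ±2% tolerance
326 × 10000000 = 3260000000 Ω
Maximum = 3260000000 × (1 + 2/100) = 3325200000 Ω.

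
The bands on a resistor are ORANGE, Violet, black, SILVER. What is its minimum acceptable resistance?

33.3 Ω

Orange → 3 (first significant figure)
Violet → 7 (second significant figure)
Black → ×1 multiplier
Silver → ±10% tolerance
37 × 1 = 37 Ω
Minimum = 37 × (1 − 10/100) = 33.3 Ω.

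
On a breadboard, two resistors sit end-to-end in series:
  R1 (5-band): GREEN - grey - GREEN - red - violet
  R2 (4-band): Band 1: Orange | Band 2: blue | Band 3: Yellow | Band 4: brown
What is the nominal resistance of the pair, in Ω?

418500 Ω

R1: green, grey, green → 585; red ×10^2 → 58500 Ω.
R2: orange, blue → 36; yellow ×10^4 → 360000 Ω.
Series: 58500 + 360000 = 418500 Ω.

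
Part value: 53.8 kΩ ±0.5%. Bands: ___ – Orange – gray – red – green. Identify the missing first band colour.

green

53800 Ω = 538 × 10^2.
The first band gives digit 5 of the significand, and 5 is green.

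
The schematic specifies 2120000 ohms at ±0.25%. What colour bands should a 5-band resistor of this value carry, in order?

2120000 Ω = 212 × 10^4.
2 → red
1 → brown
2 → red
Multiplier 10^4 → yellow.
±0.25% tolerance → blue.

red, brown, red, yellow, blue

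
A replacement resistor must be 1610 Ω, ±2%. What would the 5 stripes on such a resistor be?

1610 Ω = 161 × 10^1.
1 → brown
6 → blue
1 → brown
Multiplier 10^1 → brown.
±2% tolerance → red.

brown, blue, brown, brown, red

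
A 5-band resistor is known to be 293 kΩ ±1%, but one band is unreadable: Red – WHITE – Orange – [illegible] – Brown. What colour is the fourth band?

293000 Ω = 293 × 10^3.
The fourth band is the multiplier, 10^3, which is orange.

orange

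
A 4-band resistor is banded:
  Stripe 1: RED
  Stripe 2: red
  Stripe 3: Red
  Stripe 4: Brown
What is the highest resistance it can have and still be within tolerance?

2222 Ω

Red → 2 (first significant figure)
Red → 2 (second significant figure)
Red → ×10^2 multiplier
Brown → ±1% tolerance
22 × 100 = 2200 Ω
Highest = 2200 × (1 + 1/100) = 2222 Ω.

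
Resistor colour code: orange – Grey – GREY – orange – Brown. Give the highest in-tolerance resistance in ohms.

Orange → 3 (first significant figure)
Grey → 8 (second significant figure)
Grey → 8 (third significant figure)
Orange → ×10^3 multiplier
Brown → ±1% tolerance
388 × 1000 = 388000 Ω
Highest = 388000 × (1 + 1/100) = 391880 Ω.

391880 Ω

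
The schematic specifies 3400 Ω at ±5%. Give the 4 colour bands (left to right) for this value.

3400 Ω = 34 × 10^2.
3 → orange
4 → yellow
Multiplier 10^2 → red.
±5% tolerance → gold.

orange, yellow, red, gold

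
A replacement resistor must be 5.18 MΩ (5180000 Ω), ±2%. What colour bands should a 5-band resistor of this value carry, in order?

5180000 Ω = 518 × 10^4.
5 → green
1 → brown
8 → grey
Multiplier 10^4 → yellow.
±2% tolerance → red.

green, brown, grey, yellow, red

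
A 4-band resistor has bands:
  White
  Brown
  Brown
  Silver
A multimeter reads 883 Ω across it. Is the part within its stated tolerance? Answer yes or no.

White → 9 (first significant figure)
Brown → 1 (second significant figure)
Brown → ×10 multiplier
Silver → ±10% tolerance
91 × 10 = 910 Ω
Allowed range: 819 Ω to 1001 Ω.
883 Ω lies inside that range.

yes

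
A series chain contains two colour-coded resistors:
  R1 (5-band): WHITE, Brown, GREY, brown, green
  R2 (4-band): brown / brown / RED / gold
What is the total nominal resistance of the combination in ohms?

R1: white, brown, grey → 918; brown ×10 → 9180 Ω.
R2: brown, brown → 11; red ×10^2 → 1100 Ω.
Series: 9180 + 1100 = 10280 Ω.

10280 Ω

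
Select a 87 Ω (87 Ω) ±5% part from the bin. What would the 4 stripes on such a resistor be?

grey, violet, black, gold

87 Ω = 87 × 10^0.
8 → grey
7 → violet
Multiplier 10^0 → black.
±5% tolerance → gold.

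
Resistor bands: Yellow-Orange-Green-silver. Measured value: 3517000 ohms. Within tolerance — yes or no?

Yellow → 4 (first significant figure)
Orange → 3 (second significant figure)
Green → ×10^5 multiplier
Silver → ±10% tolerance
43 × 100000 = 4300000 Ω
Allowed range: 3870000 Ω to 4730000 Ω.
3517000 ohms lies outside that range.

no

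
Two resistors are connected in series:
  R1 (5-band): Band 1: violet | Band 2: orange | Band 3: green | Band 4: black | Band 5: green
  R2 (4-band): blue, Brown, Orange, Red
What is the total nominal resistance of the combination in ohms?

61735 Ω

R1: violet, orange, green → 735; black ×1 → 735 Ω.
R2: blue, brown → 61; orange ×10^3 → 61000 Ω.
Series: 735 + 61000 = 61735 Ω.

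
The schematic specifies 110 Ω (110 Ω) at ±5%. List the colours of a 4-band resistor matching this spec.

110 Ω = 11 × 10^1.
1 → brown
1 → brown
Multiplier 10^1 → brown.
±5% tolerance → gold.

brown, brown, brown, gold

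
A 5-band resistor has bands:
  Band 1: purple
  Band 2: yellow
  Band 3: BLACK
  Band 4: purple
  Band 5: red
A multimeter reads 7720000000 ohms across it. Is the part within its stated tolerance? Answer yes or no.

no

Violet → 7 (first significant figure)
Yellow → 4 (second significant figure)
Black → 0 (third significant figure)
Violet → ×10^7 multiplier
Red → ±2% tolerance
740 × 10000000 = 7400000000 Ω
Allowed range: 7252000000 Ω to 7548000000 Ω.
7720000000 ohms lies outside that range.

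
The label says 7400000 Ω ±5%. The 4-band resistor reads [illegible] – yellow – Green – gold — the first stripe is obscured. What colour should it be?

violet

7400000 Ω = 74 × 10^5.
The first band gives digit 7 of the significand, and 7 is violet.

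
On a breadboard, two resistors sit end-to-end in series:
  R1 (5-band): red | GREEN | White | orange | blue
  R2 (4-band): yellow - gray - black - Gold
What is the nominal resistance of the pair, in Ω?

259048 Ω

R1: red, green, white → 259; orange ×10^3 → 259000 Ω.
R2: yellow, grey → 48; black ×1 → 48 Ω.
Series: 259000 + 48 = 259048 Ω.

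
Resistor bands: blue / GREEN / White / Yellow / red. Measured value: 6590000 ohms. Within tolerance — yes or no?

Blue → 6 (first significant figure)
Green → 5 (second significant figure)
White → 9 (third significant figure)
Yellow → ×10^4 multiplier
Red → ±2% tolerance
659 × 10000 = 6590000 Ω
Allowed range: 6458200 Ω to 6721800 Ω.
6590000 ohms lies inside that range.

yes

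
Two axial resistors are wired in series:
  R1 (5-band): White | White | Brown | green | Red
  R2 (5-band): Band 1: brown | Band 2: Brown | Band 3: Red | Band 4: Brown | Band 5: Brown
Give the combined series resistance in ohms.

R1: white, white, brown → 991; green ×10^5 → 99100000 Ω.
R2: brown, brown, red → 112; brown ×10 → 1120 Ω.
Series: 99100000 + 1120 = 99101120 Ω.

99101120 Ω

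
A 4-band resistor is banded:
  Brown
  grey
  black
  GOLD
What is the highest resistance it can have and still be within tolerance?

18.9 Ω

Brown → 1 (first significant figure)
Grey → 8 (second significant figure)
Black → ×1 multiplier
Gold → ±5% tolerance
18 × 1 = 18 Ω
Highest = 18 × (1 + 5/100) = 18.9 Ω.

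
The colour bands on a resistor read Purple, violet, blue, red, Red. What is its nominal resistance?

Violet → 7 (first significant figure)
Violet → 7 (second significant figure)
Blue → 6 (third significant figure)
Red → ×10^2 multiplier
776 × 100 = 77600 Ω

77600 Ω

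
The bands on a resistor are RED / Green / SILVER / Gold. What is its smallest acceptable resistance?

0.2375 Ω

Red → 2 (first significant figure)
Green → 5 (second significant figure)
Silver → ×0.01 multiplier
Gold → ±5% tolerance
25 × 0.01 = 0.25 Ω
Smallest = 0.25 × (1 − 5/100) = 0.2375 Ω.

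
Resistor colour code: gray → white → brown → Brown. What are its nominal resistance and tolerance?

Grey → 8 (first significant figure)
White → 9 (second significant figure)
Brown → ×10 multiplier
Brown → ±1% tolerance
89 × 10 = 890 Ω

890 Ω ±1%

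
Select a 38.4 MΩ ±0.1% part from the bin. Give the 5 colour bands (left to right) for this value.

38400000 Ω = 384 × 10^5.
3 → orange
8 → grey
4 → yellow
Multiplier 10^5 → green.
±0.1% tolerance → violet.

orange, grey, yellow, green, violet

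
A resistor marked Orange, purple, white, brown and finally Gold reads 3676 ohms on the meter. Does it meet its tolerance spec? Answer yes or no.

Orange → 3 (first significant figure)
Violet → 7 (second significant figure)
White → 9 (third significant figure)
Brown → ×10 multiplier
Gold → ±5% tolerance
379 × 10 = 3790 Ω
Allowed range: 3600.5 Ω to 3979.5 Ω.
3676 ohms lies inside that range.

yes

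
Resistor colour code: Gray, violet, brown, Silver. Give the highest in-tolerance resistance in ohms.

Grey → 8 (first significant figure)
Violet → 7 (second significant figure)
Brown → ×10 multiplier
Silver → ±10% tolerance
87 × 10 = 870 Ω
Highest = 870 × (1 + 10/100) = 957 Ω.

957 Ω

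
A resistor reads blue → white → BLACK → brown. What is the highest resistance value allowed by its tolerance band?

69.69 Ω

Blue → 6 (first significant figure)
White → 9 (second significant figure)
Black → ×1 multiplier
Brown → ±1% tolerance
69 × 1 = 69 Ω
Highest = 69 × (1 + 1/100) = 69.69 Ω.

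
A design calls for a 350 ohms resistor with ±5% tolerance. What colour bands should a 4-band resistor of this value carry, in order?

orange, green, brown, gold

350 Ω = 35 × 10^1.
3 → orange
5 → green
Multiplier 10^1 → brown.
±5% tolerance → gold.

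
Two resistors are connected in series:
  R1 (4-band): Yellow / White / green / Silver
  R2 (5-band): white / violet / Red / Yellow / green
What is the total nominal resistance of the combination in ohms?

14620000 Ω

R1: yellow, white → 49; green ×10^5 → 4900000 Ω.
R2: white, violet, red → 972; yellow ×10^4 → 9720000 Ω.
Series: 4900000 + 9720000 = 14620000 Ω.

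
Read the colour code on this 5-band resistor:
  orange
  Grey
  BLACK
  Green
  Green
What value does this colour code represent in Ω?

38000000 Ω

Orange → 3 (first significant figure)
Grey → 8 (second significant figure)
Black → 0 (third significant figure)
Green → ×10^5 multiplier
380 × 100000 = 38000000 Ω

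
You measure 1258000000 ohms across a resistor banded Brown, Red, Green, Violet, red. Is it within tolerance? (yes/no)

Brown → 1 (first significant figure)
Red → 2 (second significant figure)
Green → 5 (third significant figure)
Violet → ×10^7 multiplier
Red → ±2% tolerance
125 × 10000000 = 1250000000 Ω
Allowed range: 1225000000 Ω to 1275000000 Ω.
1258000000 ohms lies inside that range.

yes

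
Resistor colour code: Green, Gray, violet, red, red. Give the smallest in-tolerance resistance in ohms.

57526 Ω

Green → 5 (first significant figure)
Grey → 8 (second significant figure)
Violet → 7 (third significant figure)
Red → ×10^2 multiplier
Red → ±2% tolerance
587 × 100 = 58700 Ω
Smallest = 58700 × (1 − 2/100) = 57526 Ω.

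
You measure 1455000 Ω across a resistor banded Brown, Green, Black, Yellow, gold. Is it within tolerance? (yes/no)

Brown → 1 (first significant figure)
Green → 5 (second significant figure)
Black → 0 (third significant figure)
Yellow → ×10^4 multiplier
Gold → ±5% tolerance
150 × 10000 = 1500000 Ω
Allowed range: 1425000 Ω to 1575000 Ω.
1455000 Ω lies inside that range.

yes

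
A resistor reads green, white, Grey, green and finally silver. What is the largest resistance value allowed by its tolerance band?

65780000 Ω

Green → 5 (first significant figure)
White → 9 (second significant figure)
Grey → 8 (third significant figure)
Green → ×10^5 multiplier
Silver → ±10% tolerance
598 × 100000 = 59800000 Ω
Largest = 59800000 × (1 + 10/100) = 65780000 Ω.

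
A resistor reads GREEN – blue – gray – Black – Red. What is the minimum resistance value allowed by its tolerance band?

556.64 Ω

Green → 5 (first significant figure)
Blue → 6 (second significant figure)
Grey → 8 (third significant figure)
Black → ×1 multiplier
Red → ±2% tolerance
568 × 1 = 568 Ω
Minimum = 568 × (1 − 2/100) = 556.64 Ω.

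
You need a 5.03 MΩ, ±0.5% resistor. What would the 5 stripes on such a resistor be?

5030000 Ω = 503 × 10^4.
5 → green
0 → black
3 → orange
Multiplier 10^4 → yellow.
±0.5% tolerance → green.

green, black, orange, yellow, green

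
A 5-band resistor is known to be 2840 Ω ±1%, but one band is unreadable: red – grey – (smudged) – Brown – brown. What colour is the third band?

2840 Ω = 284 × 10^1.
The third band gives digit 4 of the significand, and 4 is yellow.

yellow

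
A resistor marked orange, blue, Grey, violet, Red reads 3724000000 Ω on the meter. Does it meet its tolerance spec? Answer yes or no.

yes

Orange → 3 (first significant figure)
Blue → 6 (second significant figure)
Grey → 8 (third significant figure)
Violet → ×10^7 multiplier
Red → ±2% tolerance
368 × 10000000 = 3680000000 Ω
Allowed range: 3606400000 Ω to 3753600000 Ω.
3724000000 Ω lies inside that range.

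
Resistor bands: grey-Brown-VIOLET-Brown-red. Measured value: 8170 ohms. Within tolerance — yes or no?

yes

Grey → 8 (first significant figure)
Brown → 1 (second significant figure)
Violet → 7 (third significant figure)
Brown → ×10 multiplier
Red → ±2% tolerance
817 × 10 = 8170 Ω
Allowed range: 8006.6 Ω to 8333.4 Ω.
8170 ohms lies inside that range.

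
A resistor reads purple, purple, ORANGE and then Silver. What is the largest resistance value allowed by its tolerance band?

84700 Ω

Violet → 7 (first significant figure)
Violet → 7 (second significant figure)
Orange → ×10^3 multiplier
Silver → ±10% tolerance
77 × 1000 = 77000 Ω
Largest = 77000 × (1 + 10/100) = 84700 Ω.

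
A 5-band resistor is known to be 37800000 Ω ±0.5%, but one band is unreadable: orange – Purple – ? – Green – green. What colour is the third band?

37800000 Ω = 378 × 10^5.
The third band gives digit 8 of the significand, and 8 is grey.

grey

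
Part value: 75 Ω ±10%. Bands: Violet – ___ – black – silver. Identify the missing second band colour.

green

75 Ω = 75 × 10^0.
The second band gives digit 5 of the significand, and 5 is green.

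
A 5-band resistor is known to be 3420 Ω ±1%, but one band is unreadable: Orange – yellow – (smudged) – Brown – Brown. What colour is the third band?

red

3420 Ω = 342 × 10^1.
The third band gives digit 2 of the significand, and 2 is red.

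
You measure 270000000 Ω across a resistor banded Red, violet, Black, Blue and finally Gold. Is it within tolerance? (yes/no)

yes

Red → 2 (first significant figure)
Violet → 7 (second significant figure)
Black → 0 (third significant figure)
Blue → ×10^6 multiplier
Gold → ±5% tolerance
270 × 1000000 = 270000000 Ω
Allowed range: 256500000 Ω to 283500000 Ω.
270000000 Ω lies inside that range.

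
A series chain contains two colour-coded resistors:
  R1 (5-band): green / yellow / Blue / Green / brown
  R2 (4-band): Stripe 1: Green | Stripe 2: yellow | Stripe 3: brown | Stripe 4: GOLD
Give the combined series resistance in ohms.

54600540 Ω

R1: green, yellow, blue → 546; green ×10^5 → 54600000 Ω.
R2: green, yellow → 54; brown ×10 → 540 Ω.
Series: 54600000 + 540 = 54600540 Ω.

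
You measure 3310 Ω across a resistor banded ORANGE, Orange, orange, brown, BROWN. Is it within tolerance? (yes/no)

Orange → 3 (first significant figure)
Orange → 3 (second significant figure)
Orange → 3 (third significant figure)
Brown → ×10 multiplier
Brown → ±1% tolerance
333 × 10 = 3330 Ω
Allowed range: 3296.7 Ω to 3363.3 Ω.
3310 Ω lies inside that range.

yes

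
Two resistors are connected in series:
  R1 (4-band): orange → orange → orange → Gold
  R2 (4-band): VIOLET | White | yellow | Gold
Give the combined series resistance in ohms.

R1: orange, orange → 33; orange ×10^3 → 33000 Ω.
R2: violet, white → 79; yellow ×10^4 → 790000 Ω.
Series: 33000 + 790000 = 823000 Ω.

823000 Ω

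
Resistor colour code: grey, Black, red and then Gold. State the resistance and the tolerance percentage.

Grey → 8 (first significant figure)
Black → 0 (second significant figure)
Red → ×10^2 multiplier
Gold → ±5% tolerance
80 × 100 = 8000 Ω

8000 Ω ±5%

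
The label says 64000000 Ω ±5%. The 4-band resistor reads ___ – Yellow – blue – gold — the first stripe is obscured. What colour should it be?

64000000 Ω = 64 × 10^6.
The first band gives digit 6 of the significand, and 6 is blue.

blue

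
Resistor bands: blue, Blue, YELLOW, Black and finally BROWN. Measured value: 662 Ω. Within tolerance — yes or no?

Blue → 6 (first significant figure)
Blue → 6 (second significant figure)
Yellow → 4 (third significant figure)
Black → ×1 multiplier
Brown → ±1% tolerance
664 × 1 = 664 Ω
Allowed range: 657.36 Ω to 670.64 Ω.
662 Ω lies inside that range.

yes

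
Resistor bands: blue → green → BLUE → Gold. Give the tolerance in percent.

±5%

The last band, gold, is the tolerance band.
Gold corresponds to ±5%.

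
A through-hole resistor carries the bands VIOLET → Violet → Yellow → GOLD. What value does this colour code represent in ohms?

770000 Ω

Violet → 7 (first significant figure)
Violet → 7 (second significant figure)
Yellow → ×10^4 multiplier
77 × 10000 = 770000 Ω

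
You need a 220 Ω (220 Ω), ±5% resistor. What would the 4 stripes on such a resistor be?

red, red, brown, gold

220 Ω = 22 × 10^1.
2 → red
2 → red
Multiplier 10^1 → brown.
±5% tolerance → gold.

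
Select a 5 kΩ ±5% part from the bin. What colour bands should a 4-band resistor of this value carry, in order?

5000 Ω = 50 × 10^2.
5 → green
0 → black
Multiplier 10^2 → red.
±5% tolerance → gold.

green, black, red, gold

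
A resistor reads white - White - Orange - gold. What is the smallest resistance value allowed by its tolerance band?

94050 Ω

White → 9 (first significant figure)
White → 9 (second significant figure)
Orange → ×10^3 multiplier
Gold → ±5% tolerance
99 × 1000 = 99000 Ω
Smallest = 99000 × (1 − 5/100) = 94050 Ω.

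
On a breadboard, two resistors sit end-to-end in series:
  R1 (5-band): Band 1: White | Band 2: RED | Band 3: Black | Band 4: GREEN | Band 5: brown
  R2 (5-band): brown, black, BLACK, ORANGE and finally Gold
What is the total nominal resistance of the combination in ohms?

R1: white, red, black → 920; green ×10^5 → 92000000 Ω.
R2: brown, black, black → 100; orange ×10^3 → 100000 Ω.
Series: 92000000 + 100000 = 92100000 Ω.

92100000 Ω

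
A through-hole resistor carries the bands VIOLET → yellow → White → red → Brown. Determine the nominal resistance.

Violet → 7 (first significant figure)
Yellow → 4 (second significant figure)
White → 9 (third significant figure)
Red → ×10^2 multiplier
749 × 100 = 74900 Ω

74900 Ω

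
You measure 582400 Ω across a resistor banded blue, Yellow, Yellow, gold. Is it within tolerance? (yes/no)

no

Blue → 6 (first significant figure)
Yellow → 4 (second significant figure)
Yellow → ×10^4 multiplier
Gold → ±5% tolerance
64 × 10000 = 640000 Ω
Allowed range: 608000 Ω to 672000 Ω.
582400 Ω lies outside that range.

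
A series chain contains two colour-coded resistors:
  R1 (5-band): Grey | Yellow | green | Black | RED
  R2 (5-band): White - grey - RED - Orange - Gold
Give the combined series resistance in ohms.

R1: grey, yellow, green → 845; black ×1 → 845 Ω.
R2: white, grey, red → 982; orange ×10^3 → 982000 Ω.
Series: 845 + 982000 = 982845 Ω.

982845 Ω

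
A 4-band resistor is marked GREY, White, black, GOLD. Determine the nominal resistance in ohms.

Grey → 8 (first significant figure)
White → 9 (second significant figure)
Black → ×1 multiplier
89 × 1 = 89 Ω

89 Ω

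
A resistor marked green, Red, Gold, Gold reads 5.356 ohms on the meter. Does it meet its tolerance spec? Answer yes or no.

yes

Green → 5 (first significant figure)
Red → 2 (second significant figure)
Gold → ×0.1 multiplier
Gold → ±5% tolerance
52 × 0.1 = 5.2 Ω
Allowed range: 4.94 Ω to 5.46 Ω.
5.356 ohms lies inside that range.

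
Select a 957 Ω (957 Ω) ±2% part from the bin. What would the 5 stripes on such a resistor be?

957 Ω = 957 × 10^0.
9 → white
5 → green
7 → violet
Multiplier 10^0 → black.
±2% tolerance → red.

white, green, violet, black, red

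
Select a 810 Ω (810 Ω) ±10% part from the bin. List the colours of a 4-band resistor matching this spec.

grey, brown, brown, silver

810 Ω = 81 × 10^1.
8 → grey
1 → brown
Multiplier 10^1 → brown.
±10% tolerance → silver.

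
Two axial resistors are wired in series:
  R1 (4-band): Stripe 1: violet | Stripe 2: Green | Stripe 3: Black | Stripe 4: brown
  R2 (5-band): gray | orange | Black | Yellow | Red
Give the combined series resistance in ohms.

8300075 Ω

R1: violet, green → 75; black ×1 → 75 Ω.
R2: grey, orange, black → 830; yellow ×10^4 → 8300000 Ω.
Series: 75 + 8300000 = 8300075 Ω.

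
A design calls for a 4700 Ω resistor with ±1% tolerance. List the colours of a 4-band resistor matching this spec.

4700 Ω = 47 × 10^2.
4 → yellow
7 → violet
Multiplier 10^2 → red.
±1% tolerance → brown.

yellow, violet, red, brown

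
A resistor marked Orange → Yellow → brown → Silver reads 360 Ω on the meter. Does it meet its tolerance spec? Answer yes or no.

yes

Orange → 3 (first significant figure)
Yellow → 4 (second significant figure)
Brown → ×10 multiplier
Silver → ±10% tolerance
34 × 10 = 340 Ω
Allowed range: 306 Ω to 374 Ω.
360 Ω lies inside that range.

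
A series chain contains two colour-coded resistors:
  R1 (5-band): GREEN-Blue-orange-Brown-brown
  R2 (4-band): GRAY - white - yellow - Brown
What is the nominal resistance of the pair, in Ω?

895630 Ω

R1: green, blue, orange → 563; brown ×10 → 5630 Ω.
R2: grey, white → 89; yellow ×10^4 → 890000 Ω.
Series: 5630 + 890000 = 895630 Ω.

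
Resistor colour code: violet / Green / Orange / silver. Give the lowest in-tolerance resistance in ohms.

Violet → 7 (first significant figure)
Green → 5 (second significant figure)
Orange → ×10^3 multiplier
Silver → ±10% tolerance
75 × 1000 = 75000 Ω
Lowest = 75000 × (1 − 10/100) = 67500 Ω.

67500 Ω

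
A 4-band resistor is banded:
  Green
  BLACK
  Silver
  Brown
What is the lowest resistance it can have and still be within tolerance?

0.495 Ω

Green → 5 (first significant figure)
Black → 0 (second significant figure)
Silver → ×0.01 multiplier
Brown → ±1% tolerance
50 × 0.01 = 0.5 Ω
Lowest = 0.5 × (1 − 1/100) = 0.495 Ω.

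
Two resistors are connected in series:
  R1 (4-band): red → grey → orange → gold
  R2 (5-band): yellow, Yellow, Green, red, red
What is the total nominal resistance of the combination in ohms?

72500 Ω

R1: red, grey → 28; orange ×10^3 → 28000 Ω.
R2: yellow, yellow, green → 445; red ×10^2 → 44500 Ω.
Series: 28000 + 44500 = 72500 Ω.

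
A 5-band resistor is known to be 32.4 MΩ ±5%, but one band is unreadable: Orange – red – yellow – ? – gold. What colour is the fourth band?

32400000 Ω = 324 × 10^5.
The fourth band is the multiplier, 10^5, which is green.

green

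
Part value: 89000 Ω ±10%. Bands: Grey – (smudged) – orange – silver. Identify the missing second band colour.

white

89000 Ω = 89 × 10^3.
The second band gives digit 9 of the significand, and 9 is white.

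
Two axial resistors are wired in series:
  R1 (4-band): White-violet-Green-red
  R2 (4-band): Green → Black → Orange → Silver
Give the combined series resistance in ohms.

9750000 Ω

R1: white, violet → 97; green ×10^5 → 9700000 Ω.
R2: green, black → 50; orange ×10^3 → 50000 Ω.
Series: 9700000 + 50000 = 9750000 Ω.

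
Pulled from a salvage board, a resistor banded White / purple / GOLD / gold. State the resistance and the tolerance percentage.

9.7 Ω ±5%

White → 9 (first significant figure)
Violet → 7 (second significant figure)
Gold → ×0.1 multiplier
Gold → ±5% tolerance
97 × 0.1 = 9.7 Ω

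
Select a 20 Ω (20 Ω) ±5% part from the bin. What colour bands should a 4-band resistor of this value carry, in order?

20 Ω = 20 × 10^0.
2 → red
0 → black
Multiplier 10^0 → black.
±5% tolerance → gold.

red, black, black, gold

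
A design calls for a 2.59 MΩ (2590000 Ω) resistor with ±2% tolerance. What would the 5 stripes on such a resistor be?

red, green, white, yellow, red

2590000 Ω = 259 × 10^4.
2 → red
5 → green
9 → white
Multiplier 10^4 → yellow.
±2% tolerance → red.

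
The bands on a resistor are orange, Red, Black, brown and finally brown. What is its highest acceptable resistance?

Orange → 3 (first significant figure)
Red → 2 (second significant figure)
Black → 0 (third significant figure)
Brown → ×10 multiplier
Brown → ±1% tolerance
320 × 10 = 3200 Ω
Highest = 3200 × (1 + 1/100) = 3232 Ω.

3232 Ω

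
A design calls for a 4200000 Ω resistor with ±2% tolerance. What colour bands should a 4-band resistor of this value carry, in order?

yellow, red, green, red

4200000 Ω = 42 × 10^5.
4 → yellow
2 → red
Multiplier 10^5 → green.
±2% tolerance → red.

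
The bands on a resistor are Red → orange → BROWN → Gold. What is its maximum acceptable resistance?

Red → 2 (first significant figure)
Orange → 3 (second significant figure)
Brown → ×10 multiplier
Gold → ±5% tolerance
23 × 10 = 230 Ω
Maximum = 230 × (1 + 5/100) = 241.5 Ω.

241.5 Ω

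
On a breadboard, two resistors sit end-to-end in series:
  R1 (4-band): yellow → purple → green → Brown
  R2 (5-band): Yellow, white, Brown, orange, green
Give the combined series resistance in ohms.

5191000 Ω

R1: yellow, violet → 47; green ×10^5 → 4700000 Ω.
R2: yellow, white, brown → 491; orange ×10^3 → 491000 Ω.
Series: 4700000 + 491000 = 5191000 Ω.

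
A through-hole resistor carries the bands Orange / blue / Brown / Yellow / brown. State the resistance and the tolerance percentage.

Orange → 3 (first significant figure)
Blue → 6 (second significant figure)
Brown → 1 (third significant figure)
Yellow → ×10^4 multiplier
Brown → ±1% tolerance
361 × 10000 = 3610000 Ω

3610000 Ω ±1%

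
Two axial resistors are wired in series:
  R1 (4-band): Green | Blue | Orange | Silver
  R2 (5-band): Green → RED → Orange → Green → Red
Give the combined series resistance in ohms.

R1: green, blue → 56; orange ×10^3 → 56000 Ω.
R2: green, red, orange → 523; green ×10^5 → 52300000 Ω.
Series: 56000 + 52300000 = 52356000 Ω.

52356000 Ω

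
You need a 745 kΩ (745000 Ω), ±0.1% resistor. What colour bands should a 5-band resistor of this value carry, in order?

violet, yellow, green, orange, violet

745000 Ω = 745 × 10^3.
7 → violet
4 → yellow
5 → green
Multiplier 10^3 → orange.
±0.1% tolerance → violet.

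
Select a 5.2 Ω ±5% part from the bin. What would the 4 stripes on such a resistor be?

green, red, gold, gold

5.2 Ω = 52 × 10^-1.
5 → green
2 → red
Multiplier 10^-1 → gold.
±5% tolerance → gold.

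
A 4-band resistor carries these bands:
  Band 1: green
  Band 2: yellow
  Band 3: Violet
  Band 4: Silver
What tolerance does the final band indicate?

The last band, silver, is the tolerance band.
Silver corresponds to ±10%.

±10%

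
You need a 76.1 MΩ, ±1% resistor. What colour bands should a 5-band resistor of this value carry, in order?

76100000 Ω = 761 × 10^5.
7 → violet
6 → blue
1 → brown
Multiplier 10^5 → green.
±1% tolerance → brown.

violet, blue, brown, green, brown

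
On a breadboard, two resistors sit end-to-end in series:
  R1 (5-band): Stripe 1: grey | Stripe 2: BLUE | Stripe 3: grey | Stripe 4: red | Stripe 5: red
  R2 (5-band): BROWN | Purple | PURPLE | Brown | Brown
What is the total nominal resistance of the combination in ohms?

R1: grey, blue, grey → 868; red ×10^2 → 86800 Ω.
R2: brown, violet, violet → 177; brown ×10 → 1770 Ω.
Series: 86800 + 1770 = 88570 Ω.

88570 Ω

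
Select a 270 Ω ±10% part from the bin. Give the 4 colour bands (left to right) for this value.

270 Ω = 27 × 10^1.
2 → red
7 → violet
Multiplier 10^1 → brown.
±10% tolerance → silver.

red, violet, brown, silver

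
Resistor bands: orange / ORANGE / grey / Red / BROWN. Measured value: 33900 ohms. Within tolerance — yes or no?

yes

Orange → 3 (first significant figure)
Orange → 3 (second significant figure)
Grey → 8 (third significant figure)
Red → ×10^2 multiplier
Brown → ±1% tolerance
338 × 100 = 33800 Ω
Allowed range: 33462 Ω to 34138 Ω.
33900 ohms lies inside that range.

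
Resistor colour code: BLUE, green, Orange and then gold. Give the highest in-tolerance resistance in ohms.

Blue → 6 (first significant figure)
Green → 5 (second significant figure)
Orange → ×10^3 multiplier
Gold → ±5% tolerance
65 × 1000 = 65000 Ω
Highest = 65000 × (1 + 5/100) = 68250 Ω.

68250 Ω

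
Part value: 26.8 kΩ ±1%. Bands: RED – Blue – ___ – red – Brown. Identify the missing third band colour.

grey

26800 Ω = 268 × 10^2.
The third band gives digit 8 of the significand, and 8 is grey.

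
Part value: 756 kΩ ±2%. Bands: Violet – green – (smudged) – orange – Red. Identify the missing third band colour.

blue

756000 Ω = 756 × 10^3.
The third band gives digit 6 of the significand, and 6 is blue.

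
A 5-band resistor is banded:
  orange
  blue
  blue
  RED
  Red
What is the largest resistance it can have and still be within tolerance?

Orange → 3 (first significant figure)
Blue → 6 (second significant figure)
Blue → 6 (third significant figure)
Red → ×10^2 multiplier
Red → ±2% tolerance
366 × 100 = 36600 Ω
Largest = 36600 × (1 + 2/100) = 37332 Ω.

37332 Ω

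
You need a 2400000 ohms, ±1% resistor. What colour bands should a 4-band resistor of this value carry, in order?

red, yellow, green, brown

2400000 Ω = 24 × 10^5.
2 → red
4 → yellow
Multiplier 10^5 → green.
±1% tolerance → brown.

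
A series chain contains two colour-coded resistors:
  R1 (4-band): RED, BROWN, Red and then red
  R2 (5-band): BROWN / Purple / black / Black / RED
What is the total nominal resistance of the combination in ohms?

R1: red, brown → 21; red ×10^2 → 2100 Ω.
R2: brown, violet, black → 170; black ×1 → 170 Ω.
Series: 2100 + 170 = 2270 Ω.

2270 Ω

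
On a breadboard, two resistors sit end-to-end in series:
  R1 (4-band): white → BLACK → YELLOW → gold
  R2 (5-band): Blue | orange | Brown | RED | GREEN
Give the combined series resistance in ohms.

963100 Ω

R1: white, black → 90; yellow ×10^4 → 900000 Ω.
R2: blue, orange, brown → 631; red ×10^2 → 63100 Ω.
Series: 900000 + 63100 = 963100 Ω.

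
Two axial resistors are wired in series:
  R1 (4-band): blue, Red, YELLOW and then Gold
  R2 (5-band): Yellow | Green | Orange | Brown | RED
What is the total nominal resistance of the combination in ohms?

624530 Ω

R1: blue, red → 62; yellow ×10^4 → 620000 Ω.
R2: yellow, green, orange → 453; brown ×10 → 4530 Ω.
Series: 620000 + 4530 = 624530 Ω.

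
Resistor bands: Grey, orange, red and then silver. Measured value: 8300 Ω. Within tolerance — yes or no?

yes

Grey → 8 (first significant figure)
Orange → 3 (second significant figure)
Red → ×10^2 multiplier
Silver → ±10% tolerance
83 × 100 = 8300 Ω
Allowed range: 7470 Ω to 9130 Ω.
8300 Ω lies inside that range.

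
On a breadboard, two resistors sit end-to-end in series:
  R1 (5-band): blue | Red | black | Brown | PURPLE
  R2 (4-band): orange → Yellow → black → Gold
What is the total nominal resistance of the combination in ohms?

6234 Ω

R1: blue, red, black → 620; brown ×10 → 6200 Ω.
R2: orange, yellow → 34; black ×1 → 34 Ω.
Series: 6200 + 34 = 6234 Ω.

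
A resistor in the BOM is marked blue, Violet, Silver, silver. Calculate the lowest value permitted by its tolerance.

0.603 Ω

Blue → 6 (first significant figure)
Violet → 7 (second significant figure)
Silver → ×0.01 multiplier
Silver → ±10% tolerance
67 × 0.01 = 0.67 Ω
Lowest = 0.67 × (1 − 10/100) = 0.603 Ω.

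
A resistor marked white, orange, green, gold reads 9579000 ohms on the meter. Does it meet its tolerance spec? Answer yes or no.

yes

White → 9 (first significant figure)
Orange → 3 (second significant figure)
Green → ×10^5 multiplier
Gold → ±5% tolerance
93 × 100000 = 9300000 Ω
Allowed range: 8835000 Ω to 9765000 Ω.
9579000 ohms lies inside that range.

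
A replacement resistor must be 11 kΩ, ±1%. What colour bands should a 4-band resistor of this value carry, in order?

11000 Ω = 11 × 10^3.
1 → brown
1 → brown
Multiplier 10^3 → orange.
±1% tolerance → brown.

brown, brown, orange, brown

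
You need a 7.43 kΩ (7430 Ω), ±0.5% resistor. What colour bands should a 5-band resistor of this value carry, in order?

7430 Ω = 743 × 10^1.
7 → violet
4 → yellow
3 → orange
Multiplier 10^1 → brown.
±0.5% tolerance → green.

violet, yellow, orange, brown, green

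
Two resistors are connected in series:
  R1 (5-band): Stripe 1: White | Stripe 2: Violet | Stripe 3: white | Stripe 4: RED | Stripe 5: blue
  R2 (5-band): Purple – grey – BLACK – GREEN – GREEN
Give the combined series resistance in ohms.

R1: white, violet, white → 979; red ×10^2 → 97900 Ω.
R2: violet, grey, black → 780; green ×10^5 → 78000000 Ω.
Series: 97900 + 78000000 = 78097900 Ω.

78097900 Ω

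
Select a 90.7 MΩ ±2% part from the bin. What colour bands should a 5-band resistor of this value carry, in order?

90700000 Ω = 907 × 10^5.
9 → white
0 → black
7 → violet
Multiplier 10^5 → green.
±2% tolerance → red.

white, black, violet, green, red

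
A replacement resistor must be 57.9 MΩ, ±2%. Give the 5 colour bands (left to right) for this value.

green, violet, white, green, red

57900000 Ω = 579 × 10^5.
5 → green
7 → violet
9 → white
Multiplier 10^5 → green.
±2% tolerance → red.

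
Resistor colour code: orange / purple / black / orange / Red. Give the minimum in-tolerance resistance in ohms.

Orange → 3 (first significant figure)
Violet → 7 (second significant figure)
Black → 0 (third significant figure)
Orange → ×10^3 multiplier
Red → ±2% tolerance
370 × 1000 = 370000 Ω
Minimum = 370000 × (1 − 2/100) = 362600 Ω.

362600 Ω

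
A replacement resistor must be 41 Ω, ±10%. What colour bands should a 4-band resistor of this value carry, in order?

41 Ω = 41 × 10^0.
4 → yellow
1 → brown
Multiplier 10^0 → black.
±10% tolerance → silver.

yellow, brown, black, silver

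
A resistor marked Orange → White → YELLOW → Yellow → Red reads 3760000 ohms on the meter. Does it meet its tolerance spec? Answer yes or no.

no

Orange → 3 (first significant figure)
White → 9 (second significant figure)
Yellow → 4 (third significant figure)
Yellow → ×10^4 multiplier
Red → ±2% tolerance
394 × 10000 = 3940000 Ω
Allowed range: 3861200 Ω to 4018800 Ω.
3760000 ohms lies outside that range.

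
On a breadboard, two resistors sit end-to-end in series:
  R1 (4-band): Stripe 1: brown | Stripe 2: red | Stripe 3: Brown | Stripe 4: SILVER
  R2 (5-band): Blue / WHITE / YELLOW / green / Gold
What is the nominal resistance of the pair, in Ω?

R1: brown, red → 12; brown ×10 → 120 Ω.
R2: blue, white, yellow → 694; green ×10^5 → 69400000 Ω.
Series: 120 + 69400000 = 69400120 Ω.

69400120 Ω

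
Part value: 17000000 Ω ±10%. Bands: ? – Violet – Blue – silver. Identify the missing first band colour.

17000000 Ω = 17 × 10^6.
The first band gives digit 1 of the significand, and 1 is brown.

brown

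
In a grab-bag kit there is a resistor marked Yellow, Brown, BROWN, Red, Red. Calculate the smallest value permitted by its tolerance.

Yellow → 4 (first significant figure)
Brown → 1 (second significant figure)
Brown → 1 (third significant figure)
Red → ×10^2 multiplier
Red → ±2% tolerance
411 × 100 = 41100 Ω
Smallest = 41100 × (1 − 2/100) = 40278 Ω.

40278 Ω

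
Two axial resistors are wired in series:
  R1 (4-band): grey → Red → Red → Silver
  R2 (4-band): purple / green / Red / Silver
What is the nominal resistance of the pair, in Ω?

15700 Ω

R1: grey, red → 82; red ×10^2 → 8200 Ω.
R2: violet, green → 75; red ×10^2 → 7500 Ω.
Series: 8200 + 7500 = 15700 Ω.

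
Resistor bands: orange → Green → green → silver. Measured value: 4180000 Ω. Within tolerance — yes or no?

no

Orange → 3 (first significant figure)
Green → 5 (second significant figure)
Green → ×10^5 multiplier
Silver → ±10% tolerance
35 × 100000 = 3500000 Ω
Allowed range: 3150000 Ω to 3850000 Ω.
4180000 Ω lies outside that range.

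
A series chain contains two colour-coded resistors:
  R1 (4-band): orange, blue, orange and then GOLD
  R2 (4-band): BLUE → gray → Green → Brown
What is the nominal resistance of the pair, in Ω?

6836000 Ω

R1: orange, blue → 36; orange ×10^3 → 36000 Ω.
R2: blue, grey → 68; green ×10^5 → 6800000 Ω.
Series: 36000 + 6800000 = 6836000 Ω.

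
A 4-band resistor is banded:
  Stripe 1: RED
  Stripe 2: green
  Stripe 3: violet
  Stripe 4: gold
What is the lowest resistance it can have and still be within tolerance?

Red → 2 (first significant figure)
Green → 5 (second significant figure)
Violet → ×10^7 multiplier
Gold → ±5% tolerance
25 × 10000000 = 250000000 Ω
Lowest = 250000000 × (1 − 5/100) = 237500000 Ω.

237500000 Ω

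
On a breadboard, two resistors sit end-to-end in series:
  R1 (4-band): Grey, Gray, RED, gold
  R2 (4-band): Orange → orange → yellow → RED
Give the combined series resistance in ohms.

R1: grey, grey → 88; red ×10^2 → 8800 Ω.
R2: orange, orange → 33; yellow ×10^4 → 330000 Ω.
Series: 8800 + 330000 = 338800 Ω.

338800 Ω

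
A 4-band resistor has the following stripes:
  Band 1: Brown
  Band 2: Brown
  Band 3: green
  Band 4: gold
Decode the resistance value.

1100000 Ω

Brown → 1 (first significant figure)
Brown → 1 (second significant figure)
Green → ×10^5 multiplier
11 × 100000 = 1100000 Ω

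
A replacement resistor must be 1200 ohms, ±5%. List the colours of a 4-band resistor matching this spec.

brown, red, red, gold

1200 Ω = 12 × 10^2.
1 → brown
2 → red
Multiplier 10^2 → red.
±5% tolerance → gold.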